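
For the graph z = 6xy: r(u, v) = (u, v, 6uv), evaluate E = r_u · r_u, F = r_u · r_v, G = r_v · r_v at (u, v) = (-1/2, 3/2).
E = 82;  F = -27;  G = 10

Partials: r_u = (1, 0, 6*v), r_v = (0, 1, 6*u). As functions of (u, v):
  E = r_u · r_u = 36*v^2 + 1,
  F = r_u · r_v = 36*u*v,
  G = r_v · r_v = 36*u^2 + 1.
Evaluating at (u, v) = (-1/2, 3/2): E = 82, F = -27, G = 10.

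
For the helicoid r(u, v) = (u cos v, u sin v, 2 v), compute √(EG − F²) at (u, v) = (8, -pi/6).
√(EG − F²)|_{(8, -pi/6)} = 2*sqrt(17)

E = 1, F = 0, G = u^2 + 4; EG − F² = u^2 + 4; √(EG − F²) = sqrt(u^2 + 4). At the given point: 2*sqrt(17).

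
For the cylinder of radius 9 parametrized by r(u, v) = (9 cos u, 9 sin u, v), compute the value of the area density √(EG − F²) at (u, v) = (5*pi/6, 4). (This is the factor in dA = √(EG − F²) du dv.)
√(EG − F²)|_{(5*pi/6, 4)} = 9

E = 81, F = 0, G = 1, so EG − F² = 81. Taking the positive square root: √(EG − F²) = 9. At (u, v) = (5*pi/6, 4): 9.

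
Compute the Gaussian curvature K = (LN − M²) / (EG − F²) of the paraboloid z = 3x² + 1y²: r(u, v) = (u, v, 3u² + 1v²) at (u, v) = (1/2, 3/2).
K = 12/361

Coefficients of the first fundamental form: E = 36*u^2 + 1, F = 12*u*v, G = 4*v^2 + 1.
Coefficients of the second fundamental form: L = 6/sqrt(36*u^2 + 4*v^2 + 1), M = 0, N = 2/sqrt(36*u^2 + 4*v^2 + 1).
Assemble K = (LN − M²)/(EG − F²) = 12/(1296*u^4 + 288*u^2*v^2 + 72*u^2 + 16*v^4 + 8*v^2 + 1). At (u, v) = (1/2, 3/2): K = 12/361.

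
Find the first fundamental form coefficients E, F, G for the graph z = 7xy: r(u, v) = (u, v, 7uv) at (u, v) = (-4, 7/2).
E = 2405/4;  F = -686;  G = 785

Partials: r_u = (1, 0, 7*v), r_v = (0, 1, 7*u). As functions of (u, v):
  E = r_u · r_u = 49*v^2 + 1,
  F = r_u · r_v = 49*u*v,
  G = r_v · r_v = 49*u^2 + 1.
Evaluating at (u, v) = (-4, 7/2): E = 2405/4, F = -686, G = 785.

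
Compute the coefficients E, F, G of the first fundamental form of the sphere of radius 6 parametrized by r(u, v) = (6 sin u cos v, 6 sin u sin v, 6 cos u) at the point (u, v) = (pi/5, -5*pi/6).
E = 36;  F = 0;  G = 45/2 - 9*sqrt(5)/2

Partials: r_u = (6*cos(u)*cos(v), 6*sin(v)*cos(u), -6*sin(u)), r_v = (-6*sin(u)*sin(v), 6*sin(u)*cos(v), 0). As functions of (u, v):
  E = r_u · r_u = 36,
  F = r_u · r_v = 0,
  G = r_v · r_v = 36*sin(u)^2.
Evaluating at (u, v) = (pi/5, -5*pi/6): E = 36, F = 0, G = 45/2 - 9*sqrt(5)/2.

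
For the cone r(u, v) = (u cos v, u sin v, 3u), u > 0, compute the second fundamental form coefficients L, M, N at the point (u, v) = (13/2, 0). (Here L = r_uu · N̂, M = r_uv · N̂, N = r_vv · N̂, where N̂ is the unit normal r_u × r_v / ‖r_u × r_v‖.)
L = 0;  M = 0;  N = 39*sqrt(10)/20

Compute the unit normal N̂(u, v) = (-3*sqrt(10)*u*cos(v)/(10*Abs(u)), -3*sqrt(10)*u*sin(v)/(10*Abs(u)), sqrt(10)*u/(10*Abs(u))), and the second partials r_uu, r_uv, r_vv. Take dot products:
  L(u, v) = r_uu · N̂ = 0,
  M(u, v) = r_uv · N̂ = 0,
  N(u, v) = r_vv · N̂ = 3*sqrt(10)*u^2/(10*Abs(u)).
Evaluating at (u, v) = (13/2, 0):
  L = 0, M = 0, N = 39*sqrt(10)/20.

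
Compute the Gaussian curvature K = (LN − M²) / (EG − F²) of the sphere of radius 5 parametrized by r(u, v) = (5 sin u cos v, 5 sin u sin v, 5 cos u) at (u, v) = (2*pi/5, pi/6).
K = 1/25

Coefficients of the first fundamental form: E = 25, F = 0, G = 25*sin(u)^2.
Coefficients of the second fundamental form: L = -5*sin(u)/Abs(sin(u)), M = 0, N = -5*sin(u)^3/Abs(sin(u)).
Assemble K = (LN − M²)/(EG − F²) = 1/25. At (u, v) = (2*pi/5, pi/6): K = 1/25.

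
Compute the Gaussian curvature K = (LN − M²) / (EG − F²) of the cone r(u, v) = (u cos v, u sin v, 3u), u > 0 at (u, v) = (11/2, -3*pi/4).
K = 0

Coefficients of the first fundamental form: E = 10, F = 0, G = u^2.
Coefficients of the second fundamental form: L = 0, M = 0, N = 3*sqrt(10)*u^2/(10*Abs(u)).
Assemble K = (LN − M²)/(EG − F²) = 0. At (u, v) = (11/2, -3*pi/4): K = 0.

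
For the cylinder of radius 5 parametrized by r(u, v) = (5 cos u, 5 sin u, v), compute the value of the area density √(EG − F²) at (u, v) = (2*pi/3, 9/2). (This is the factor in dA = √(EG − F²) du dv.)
√(EG − F²)|_{(2*pi/3, 9/2)} = 5

E = 25, F = 0, G = 1, so EG − F² = 25. Taking the positive square root: √(EG − F²) = 5. At (u, v) = (2*pi/3, 9/2): 5.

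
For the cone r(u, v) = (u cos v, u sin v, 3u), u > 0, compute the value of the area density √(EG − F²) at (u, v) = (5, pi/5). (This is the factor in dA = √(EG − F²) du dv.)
√(EG − F²)|_{(5, pi/5)} = 5*sqrt(10)

E = 10, F = 0, G = u^2, so EG − F² = 10*u^2. Taking the positive square root: √(EG − F²) = sqrt(10)*Abs(u). At (u, v) = (5, pi/5): 5*sqrt(10).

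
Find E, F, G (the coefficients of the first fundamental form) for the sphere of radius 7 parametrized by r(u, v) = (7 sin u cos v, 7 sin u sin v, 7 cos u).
E = 49;  F = 0;  G = 49*sin(u)^2

Compute partials: r_u = (7*cos(u)*cos(v), 7*sin(v)*cos(u), -7*sin(u)), r_v = (-7*sin(u)*sin(v), 7*sin(u)*cos(v), 0). Then
  E = r_u · r_u = 49,
  F = r_u · r_v = 0,
  G = r_v · r_v = 49*sin(u)^2.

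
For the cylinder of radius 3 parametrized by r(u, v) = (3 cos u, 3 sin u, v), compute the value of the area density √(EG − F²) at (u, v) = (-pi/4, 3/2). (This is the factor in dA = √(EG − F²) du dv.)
√(EG − F²)|_{(-pi/4, 3/2)} = 3

E = 9, F = 0, G = 1, so EG − F² = 9. Taking the positive square root: √(EG − F²) = 3. At (u, v) = (-pi/4, 3/2): 3.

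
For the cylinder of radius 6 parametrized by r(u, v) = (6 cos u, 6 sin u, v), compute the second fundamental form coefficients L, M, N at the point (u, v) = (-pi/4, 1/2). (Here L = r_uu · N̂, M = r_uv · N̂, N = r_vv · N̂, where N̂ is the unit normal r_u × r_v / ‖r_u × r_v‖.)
L = -6;  M = 0;  N = 0

Compute the unit normal N̂(u, v) = (cos(u), sin(u), 0), and the second partials r_uu, r_uv, r_vv. Take dot products:
  L(u, v) = r_uu · N̂ = -6,
  M(u, v) = r_uv · N̂ = 0,
  N(u, v) = r_vv · N̂ = 0.
Evaluating at (u, v) = (-pi/4, 1/2):
  L = -6, M = 0, N = 0.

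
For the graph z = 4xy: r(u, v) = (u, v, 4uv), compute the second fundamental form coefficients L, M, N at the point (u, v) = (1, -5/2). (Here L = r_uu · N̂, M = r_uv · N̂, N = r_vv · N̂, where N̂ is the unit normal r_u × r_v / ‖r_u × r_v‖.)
L = 0;  M = 4*sqrt(13)/39;  N = 0

Compute the unit normal N̂(u, v) = (-4*v/sqrt(16*u^2 + 16*v^2 + 1), -4*u/sqrt(16*u^2 + 16*v^2 + 1), 1/sqrt(16*u^2 + 16*v^2 + 1)), and the second partials r_uu, r_uv, r_vv. Take dot products:
  L(u, v) = r_uu · N̂ = 0,
  M(u, v) = r_uv · N̂ = 4/sqrt(16*u^2 + 16*v^2 + 1),
  N(u, v) = r_vv · N̂ = 0.
Evaluating at (u, v) = (1, -5/2):
  L = 0, M = 4*sqrt(13)/39, N = 0.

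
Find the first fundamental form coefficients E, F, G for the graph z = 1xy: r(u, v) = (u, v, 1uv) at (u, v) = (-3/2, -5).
E = 26;  F = 15/2;  G = 13/4

Partials: r_u = (1, 0, v), r_v = (0, 1, u). As functions of (u, v):
  E = r_u · r_u = v^2 + 1,
  F = r_u · r_v = u*v,
  G = r_v · r_v = u^2 + 1.
Evaluating at (u, v) = (-3/2, -5): E = 26, F = 15/2, G = 13/4.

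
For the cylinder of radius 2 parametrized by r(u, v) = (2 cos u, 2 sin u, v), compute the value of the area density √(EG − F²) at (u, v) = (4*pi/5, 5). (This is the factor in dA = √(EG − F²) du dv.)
√(EG − F²)|_{(4*pi/5, 5)} = 2

E = 4, F = 0, G = 1, so EG − F² = 4. Taking the positive square root: √(EG − F²) = 2. At (u, v) = (4*pi/5, 5): 2.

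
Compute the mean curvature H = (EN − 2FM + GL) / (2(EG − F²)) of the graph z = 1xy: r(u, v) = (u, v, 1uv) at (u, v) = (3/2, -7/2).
H = 21*sqrt(62)/1922

With E = v^2 + 1, F = u*v, G = u^2 + 1, L = 0, M = 1/sqrt(u^2 + v^2 + 1), N = 0, assemble
  H = (EN − 2FM + GL) / (2(EG − F²)) = -u*v/(u^2 + v^2 + 1)^(3/2).
At (u, v) = (3/2, -7/2): H = 21*sqrt(62)/1922.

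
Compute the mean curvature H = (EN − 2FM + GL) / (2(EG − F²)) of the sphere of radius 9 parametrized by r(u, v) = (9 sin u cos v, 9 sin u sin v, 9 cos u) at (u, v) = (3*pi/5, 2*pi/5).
H = -1/9

With E = 81, F = 0, G = 81*sin(u)^2, L = -9*sin(u)/Abs(sin(u)), M = 0, N = -9*sin(u)^3/Abs(sin(u)), assemble
  H = (EN − 2FM + GL) / (2(EG − F²)) = -sin(u)/(9*Abs(sin(u))).
At (u, v) = (3*pi/5, 2*pi/5): H = -1/9.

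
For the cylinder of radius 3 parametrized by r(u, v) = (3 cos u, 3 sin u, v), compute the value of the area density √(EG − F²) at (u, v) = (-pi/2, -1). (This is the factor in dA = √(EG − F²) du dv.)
√(EG − F²)|_{(-pi/2, -1)} = 3

E = 9, F = 0, G = 1, so EG − F² = 9. Taking the positive square root: √(EG − F²) = 3. At (u, v) = (-pi/2, -1): 3.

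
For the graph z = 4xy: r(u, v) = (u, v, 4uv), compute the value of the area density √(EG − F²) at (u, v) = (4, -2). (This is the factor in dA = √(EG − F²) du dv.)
√(EG − F²)|_{(4, -2)} = sqrt(321)

E = 16*v^2 + 1, F = 16*u*v, G = 16*u^2 + 1, so EG − F² = 16*u^2 + 16*v^2 + 1. Taking the positive square root: √(EG − F²) = sqrt(16*u^2 + 16*v^2 + 1). At (u, v) = (4, -2): sqrt(321).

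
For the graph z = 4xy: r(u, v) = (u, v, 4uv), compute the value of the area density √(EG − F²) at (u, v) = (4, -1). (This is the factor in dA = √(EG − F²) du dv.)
√(EG − F²)|_{(4, -1)} = sqrt(273)

E = 16*v^2 + 1, F = 16*u*v, G = 16*u^2 + 1, so EG − F² = 16*u^2 + 16*v^2 + 1. Taking the positive square root: √(EG − F²) = sqrt(16*u^2 + 16*v^2 + 1). At (u, v) = (4, -1): sqrt(273).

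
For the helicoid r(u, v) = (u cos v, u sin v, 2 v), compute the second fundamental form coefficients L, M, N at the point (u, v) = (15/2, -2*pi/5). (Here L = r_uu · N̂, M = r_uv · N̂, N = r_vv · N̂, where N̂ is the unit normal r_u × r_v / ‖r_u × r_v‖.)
L = 0;  M = -4*sqrt(241)/241;  N = 0

Compute the unit normal N̂(u, v) = (2*sin(v)/sqrt(u^2 + 4), -2*cos(v)/sqrt(u^2 + 4), u/sqrt(u^2 + 4)), and the second partials r_uu, r_uv, r_vv. Take dot products:
  L(u, v) = r_uu · N̂ = 0,
  M(u, v) = r_uv · N̂ = -2/sqrt(u^2 + 4),
  N(u, v) = r_vv · N̂ = 0.
Evaluating at (u, v) = (15/2, -2*pi/5):
  L = 0, M = -4*sqrt(241)/241, N = 0.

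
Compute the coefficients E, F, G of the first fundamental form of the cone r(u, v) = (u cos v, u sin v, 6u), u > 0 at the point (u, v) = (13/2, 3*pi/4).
E = 37;  F = 0;  G = 169/4

Partials: r_u = (cos(v), sin(v), 6), r_v = (-u*sin(v), u*cos(v), 0). As functions of (u, v):
  E = r_u · r_u = 37,
  F = r_u · r_v = 0,
  G = r_v · r_v = u^2.
Evaluating at (u, v) = (13/2, 3*pi/4): E = 37, F = 0, G = 169/4.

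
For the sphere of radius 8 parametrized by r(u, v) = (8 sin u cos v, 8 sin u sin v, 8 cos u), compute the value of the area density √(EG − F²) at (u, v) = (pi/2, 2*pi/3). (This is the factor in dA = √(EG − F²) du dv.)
√(EG − F²)|_{(pi/2, 2*pi/3)} = 64

E = 64, F = 0, G = 64*sin(u)^2, so EG − F² = 4096*sin(u)^2. Taking the positive square root: √(EG − F²) = 64*Abs(sin(u)). At (u, v) = (pi/2, 2*pi/3): 64.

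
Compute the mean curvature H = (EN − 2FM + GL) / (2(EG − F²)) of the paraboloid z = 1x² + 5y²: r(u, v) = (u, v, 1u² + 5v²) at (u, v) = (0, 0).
H = 6

With E = 4*u^2 + 1, F = 20*u*v, G = 100*v^2 + 1, L = 2/sqrt(4*u^2 + 100*v^2 + 1), M = 0, N = 10/sqrt(4*u^2 + 100*v^2 + 1), assemble
  H = (EN − 2FM + GL) / (2(EG − F²)) = 2*(10*u^2 + 50*v^2 + 3)/(4*u^2 + 100*v^2 + 1)^(3/2).
At (u, v) = (0, 0): H = 6.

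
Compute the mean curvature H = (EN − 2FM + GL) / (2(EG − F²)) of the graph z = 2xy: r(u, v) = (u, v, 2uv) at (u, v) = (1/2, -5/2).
H = 10*sqrt(3)/243

With E = 4*v^2 + 1, F = 4*u*v, G = 4*u^2 + 1, L = 0, M = 2/sqrt(4*u^2 + 4*v^2 + 1), N = 0, assemble
  H = (EN − 2FM + GL) / (2(EG − F²)) = -8*u*v/(4*u^2 + 4*v^2 + 1)^(3/2).
At (u, v) = (1/2, -5/2): H = 10*sqrt(3)/243.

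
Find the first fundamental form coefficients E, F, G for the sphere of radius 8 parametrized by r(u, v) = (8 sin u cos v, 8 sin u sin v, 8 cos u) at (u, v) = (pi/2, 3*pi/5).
E = 64;  F = 0;  G = 64

Partials: r_u = (8*cos(u)*cos(v), 8*sin(v)*cos(u), -8*sin(u)), r_v = (-8*sin(u)*sin(v), 8*sin(u)*cos(v), 0). As functions of (u, v):
  E = r_u · r_u = 64,
  F = r_u · r_v = 0,
  G = r_v · r_v = 64*sin(u)^2.
Evaluating at (u, v) = (pi/2, 3*pi/5): E = 64, F = 0, G = 64.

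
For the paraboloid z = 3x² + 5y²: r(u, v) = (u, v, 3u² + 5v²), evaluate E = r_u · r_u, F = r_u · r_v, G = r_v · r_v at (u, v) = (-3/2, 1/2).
E = 82;  F = -45;  G = 26

Partials: r_u = (1, 0, 6*u), r_v = (0, 1, 10*v). As functions of (u, v):
  E = r_u · r_u = 36*u^2 + 1,
  F = r_u · r_v = 60*u*v,
  G = r_v · r_v = 100*v^2 + 1.
Evaluating at (u, v) = (-3/2, 1/2): E = 82, F = -45, G = 26.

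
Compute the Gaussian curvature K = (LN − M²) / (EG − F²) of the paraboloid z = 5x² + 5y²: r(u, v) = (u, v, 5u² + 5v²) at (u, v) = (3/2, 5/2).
K = 100/724201

Coefficients of the first fundamental form: E = 100*u^2 + 1, F = 100*u*v, G = 100*v^2 + 1.
Coefficients of the second fundamental form: L = 10/sqrt(100*u^2 + 100*v^2 + 1), M = 0, N = 10/sqrt(100*u^2 + 100*v^2 + 1).
Assemble K = (LN − M²)/(EG − F²) = 100/(10000*u^4 + 20000*u^2*v^2 + 200*u^2 + 10000*v^4 + 200*v^2 + 1). At (u, v) = (3/2, 5/2): K = 100/724201.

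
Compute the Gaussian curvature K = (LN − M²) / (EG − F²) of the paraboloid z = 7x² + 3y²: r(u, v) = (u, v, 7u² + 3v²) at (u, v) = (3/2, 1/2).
K = 84/203401

Coefficients of the first fundamental form: E = 196*u^2 + 1, F = 84*u*v, G = 36*v^2 + 1.
Coefficients of the second fundamental form: L = 14/sqrt(196*u^2 + 36*v^2 + 1), M = 0, N = 6/sqrt(196*u^2 + 36*v^2 + 1).
Assemble K = (LN − M²)/(EG − F²) = 84/(38416*u^4 + 14112*u^2*v^2 + 392*u^2 + 1296*v^4 + 72*v^2 + 1). At (u, v) = (3/2, 1/2): K = 84/203401.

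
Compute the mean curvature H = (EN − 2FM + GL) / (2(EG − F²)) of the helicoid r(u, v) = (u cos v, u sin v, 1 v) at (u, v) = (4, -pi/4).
H = 0

With E = 1, F = 0, G = u^2 + 1, L = 0, M = -1/sqrt(u^2 + 1), N = 0, assemble
  H = (EN − 2FM + GL) / (2(EG − F²)) = 0.
At (u, v) = (4, -pi/4): H = 0.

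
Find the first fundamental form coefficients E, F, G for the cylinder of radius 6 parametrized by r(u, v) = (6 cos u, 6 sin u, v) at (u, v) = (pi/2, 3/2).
E = 36;  F = 0;  G = 1

Partials: r_u = (-6*sin(u), 6*cos(u), 0), r_v = (0, 0, 1). As functions of (u, v):
  E = r_u · r_u = 36,
  F = r_u · r_v = 0,
  G = r_v · r_v = 1.
Evaluating at (u, v) = (pi/2, 3/2): E = 36, F = 0, G = 1.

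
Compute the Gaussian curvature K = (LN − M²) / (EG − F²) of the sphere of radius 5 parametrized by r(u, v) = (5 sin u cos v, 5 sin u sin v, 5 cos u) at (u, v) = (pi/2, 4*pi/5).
K = 1/25

Coefficients of the first fundamental form: E = 25, F = 0, G = 25*sin(u)^2.
Coefficients of the second fundamental form: L = -5*sin(u)/Abs(sin(u)), M = 0, N = -5*sin(u)^3/Abs(sin(u)).
Assemble K = (LN − M²)/(EG − F²) = 1/25. At (u, v) = (pi/2, 4*pi/5): K = 1/25.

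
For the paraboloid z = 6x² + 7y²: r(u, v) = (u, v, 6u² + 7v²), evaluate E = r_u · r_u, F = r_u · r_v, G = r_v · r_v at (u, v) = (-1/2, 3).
E = 37;  F = -252;  G = 1765

Partials: r_u = (1, 0, 12*u), r_v = (0, 1, 14*v). As functions of (u, v):
  E = r_u · r_u = 144*u^2 + 1,
  F = r_u · r_v = 168*u*v,
  G = r_v · r_v = 196*v^2 + 1.
Evaluating at (u, v) = (-1/2, 3): E = 37, F = -252, G = 1765.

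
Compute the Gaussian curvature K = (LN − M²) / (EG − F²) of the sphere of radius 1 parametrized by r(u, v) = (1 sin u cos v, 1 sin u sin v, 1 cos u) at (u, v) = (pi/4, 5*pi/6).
K = 1

Coefficients of the first fundamental form: E = 1, F = 0, G = sin(u)^2.
Coefficients of the second fundamental form: L = -sin(u)/Abs(sin(u)), M = 0, N = -sin(u)^3/Abs(sin(u)).
Assemble K = (LN − M²)/(EG − F²) = 1. At (u, v) = (pi/4, 5*pi/6): K = 1.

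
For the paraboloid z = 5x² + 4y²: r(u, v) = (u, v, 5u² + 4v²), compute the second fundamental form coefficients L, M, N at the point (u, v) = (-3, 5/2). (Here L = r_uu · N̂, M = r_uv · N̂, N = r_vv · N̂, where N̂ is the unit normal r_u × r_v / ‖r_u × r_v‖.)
L = 10*sqrt(1301)/1301;  M = 0;  N = 8*sqrt(1301)/1301

Compute the unit normal N̂(u, v) = (-10*u/sqrt(100*u^2 + 64*v^2 + 1), -8*v/sqrt(100*u^2 + 64*v^2 + 1), 1/sqrt(100*u^2 + 64*v^2 + 1)), and the second partials r_uu, r_uv, r_vv. Take dot products:
  L(u, v) = r_uu · N̂ = 10/sqrt(100*u^2 + 64*v^2 + 1),
  M(u, v) = r_uv · N̂ = 0,
  N(u, v) = r_vv · N̂ = 8/sqrt(100*u^2 + 64*v^2 + 1).
Evaluating at (u, v) = (-3, 5/2):
  L = 10*sqrt(1301)/1301, M = 0, N = 8*sqrt(1301)/1301.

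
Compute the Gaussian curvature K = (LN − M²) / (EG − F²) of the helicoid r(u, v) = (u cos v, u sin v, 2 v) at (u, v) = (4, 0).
K = -1/100

Coefficients of the first fundamental form: E = 1, F = 0, G = u^2 + 4.
Coefficients of the second fundamental form: L = 0, M = -2/sqrt(u^2 + 4), N = 0.
Assemble K = (LN − M²)/(EG − F²) = -4/(u^2 + 4)^2. At (u, v) = (4, 0): K = -1/100.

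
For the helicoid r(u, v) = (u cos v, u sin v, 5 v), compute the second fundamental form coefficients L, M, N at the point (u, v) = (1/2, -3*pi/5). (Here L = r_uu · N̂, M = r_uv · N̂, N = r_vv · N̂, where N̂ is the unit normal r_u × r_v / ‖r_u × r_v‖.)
L = 0;  M = -10*sqrt(101)/101;  N = 0

Compute the unit normal N̂(u, v) = (5*sin(v)/sqrt(u^2 + 25), -5*cos(v)/sqrt(u^2 + 25), u/sqrt(u^2 + 25)), and the second partials r_uu, r_uv, r_vv. Take dot products:
  L(u, v) = r_uu · N̂ = 0,
  M(u, v) = r_uv · N̂ = -5/sqrt(u^2 + 25),
  N(u, v) = r_vv · N̂ = 0.
Evaluating at (u, v) = (1/2, -3*pi/5):
  L = 0, M = -10*sqrt(101)/101, N = 0.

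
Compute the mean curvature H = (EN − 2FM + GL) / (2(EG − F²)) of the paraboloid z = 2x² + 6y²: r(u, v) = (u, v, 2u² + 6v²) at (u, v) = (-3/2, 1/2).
H = 296*sqrt(73)/5329

With E = 16*u^2 + 1, F = 48*u*v, G = 144*v^2 + 1, L = 4/sqrt(16*u^2 + 144*v^2 + 1), M = 0, N = 12/sqrt(16*u^2 + 144*v^2 + 1), assemble
  H = (EN − 2FM + GL) / (2(EG − F²)) = 8*(12*u^2 + 36*v^2 + 1)/(16*u^2 + 144*v^2 + 1)^(3/2).
At (u, v) = (-3/2, 1/2): H = 296*sqrt(73)/5329.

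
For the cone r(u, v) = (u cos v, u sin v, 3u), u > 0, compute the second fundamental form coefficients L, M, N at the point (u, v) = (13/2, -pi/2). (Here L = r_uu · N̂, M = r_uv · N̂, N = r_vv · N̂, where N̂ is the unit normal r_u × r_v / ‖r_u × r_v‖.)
L = 0;  M = 0;  N = 39*sqrt(10)/20

Compute the unit normal N̂(u, v) = (-3*sqrt(10)*u*cos(v)/(10*Abs(u)), -3*sqrt(10)*u*sin(v)/(10*Abs(u)), sqrt(10)*u/(10*Abs(u))), and the second partials r_uu, r_uv, r_vv. Take dot products:
  L(u, v) = r_uu · N̂ = 0,
  M(u, v) = r_uv · N̂ = 0,
  N(u, v) = r_vv · N̂ = 3*sqrt(10)*u^2/(10*Abs(u)).
Evaluating at (u, v) = (13/2, -pi/2):
  L = 0, M = 0, N = 39*sqrt(10)/20.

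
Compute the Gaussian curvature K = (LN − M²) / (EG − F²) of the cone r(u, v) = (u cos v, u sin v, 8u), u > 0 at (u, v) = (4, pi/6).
K = 0

Coefficients of the first fundamental form: E = 65, F = 0, G = u^2.
Coefficients of the second fundamental form: L = 0, M = 0, N = 8*sqrt(65)*u^2/(65*Abs(u)).
Assemble K = (LN − M²)/(EG − F²) = 0. At (u, v) = (4, pi/6): K = 0.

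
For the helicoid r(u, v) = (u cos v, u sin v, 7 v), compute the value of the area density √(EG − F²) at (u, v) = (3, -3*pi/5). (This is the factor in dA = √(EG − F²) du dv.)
√(EG − F²)|_{(3, -3*pi/5)} = sqrt(58)

E = 1, F = 0, G = u^2 + 49, so EG − F² = u^2 + 49. Taking the positive square root: √(EG − F²) = sqrt(u^2 + 49). At (u, v) = (3, -3*pi/5): sqrt(58).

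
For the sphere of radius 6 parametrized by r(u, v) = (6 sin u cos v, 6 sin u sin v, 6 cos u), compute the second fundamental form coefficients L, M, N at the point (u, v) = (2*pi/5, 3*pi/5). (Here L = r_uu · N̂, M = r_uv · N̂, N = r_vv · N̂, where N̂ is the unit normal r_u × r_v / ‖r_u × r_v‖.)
L = -6;  M = 0;  N = -15/4 - 3*sqrt(5)/4

Compute the unit normal N̂(u, v) = (sin(u)^2*cos(v)/Abs(sin(u)), sin(u)^2*sin(v)/Abs(sin(u)), sin(2*u)/(2*Abs(sin(u)))), and the second partials r_uu, r_uv, r_vv. Take dot products:
  L(u, v) = r_uu · N̂ = -6*sin(u)/Abs(sin(u)),
  M(u, v) = r_uv · N̂ = 0,
  N(u, v) = r_vv · N̂ = -6*sin(u)^3/Abs(sin(u)).
Evaluating at (u, v) = (2*pi/5, 3*pi/5):
  L = -6, M = 0, N = -15/4 - 3*sqrt(5)/4.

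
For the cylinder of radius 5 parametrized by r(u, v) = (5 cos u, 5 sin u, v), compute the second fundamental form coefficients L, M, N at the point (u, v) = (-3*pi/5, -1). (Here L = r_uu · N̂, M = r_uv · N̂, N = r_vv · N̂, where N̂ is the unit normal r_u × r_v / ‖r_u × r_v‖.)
L = -5;  M = 0;  N = 0

Compute the unit normal N̂(u, v) = (cos(u), sin(u), 0), and the second partials r_uu, r_uv, r_vv. Take dot products:
  L(u, v) = r_uu · N̂ = -5,
  M(u, v) = r_uv · N̂ = 0,
  N(u, v) = r_vv · N̂ = 0.
Evaluating at (u, v) = (-3*pi/5, -1):
  L = -5, M = 0, N = 0.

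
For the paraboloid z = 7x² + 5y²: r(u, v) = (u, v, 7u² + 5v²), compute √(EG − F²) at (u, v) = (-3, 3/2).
√(EG − F²)|_{(-3, 3/2)} = sqrt(1990)

E = 196*u^2 + 1, F = 140*u*v, G = 100*v^2 + 1; EG − F² = 196*u^2 + 100*v^2 + 1; √(EG − F²) = sqrt(196*u^2 + 100*v^2 + 1). At the given point: sqrt(1990).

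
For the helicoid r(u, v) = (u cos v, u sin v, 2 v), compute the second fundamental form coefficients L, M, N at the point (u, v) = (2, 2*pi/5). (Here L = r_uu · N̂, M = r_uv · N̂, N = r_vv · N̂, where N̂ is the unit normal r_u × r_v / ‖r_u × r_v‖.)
L = 0;  M = -sqrt(2)/2;  N = 0

Compute the unit normal N̂(u, v) = (2*sin(v)/sqrt(u^2 + 4), -2*cos(v)/sqrt(u^2 + 4), u/sqrt(u^2 + 4)), and the second partials r_uu, r_uv, r_vv. Take dot products:
  L(u, v) = r_uu · N̂ = 0,
  M(u, v) = r_uv · N̂ = -2/sqrt(u^2 + 4),
  N(u, v) = r_vv · N̂ = 0.
Evaluating at (u, v) = (2, 2*pi/5):
  L = 0, M = -sqrt(2)/2, N = 0.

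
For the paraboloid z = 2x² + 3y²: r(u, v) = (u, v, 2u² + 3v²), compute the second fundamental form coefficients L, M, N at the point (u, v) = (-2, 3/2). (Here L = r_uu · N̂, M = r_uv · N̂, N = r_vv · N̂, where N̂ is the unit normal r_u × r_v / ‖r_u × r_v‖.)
L = 2*sqrt(146)/73;  M = 0;  N = 3*sqrt(146)/73

Compute the unit normal N̂(u, v) = (-4*u/sqrt(16*u^2 + 36*v^2 + 1), -6*v/sqrt(16*u^2 + 36*v^2 + 1), 1/sqrt(16*u^2 + 36*v^2 + 1)), and the second partials r_uu, r_uv, r_vv. Take dot products:
  L(u, v) = r_uu · N̂ = 4/sqrt(16*u^2 + 36*v^2 + 1),
  M(u, v) = r_uv · N̂ = 0,
  N(u, v) = r_vv · N̂ = 6/sqrt(16*u^2 + 36*v^2 + 1).
Evaluating at (u, v) = (-2, 3/2):
  L = 2*sqrt(146)/73, M = 0, N = 3*sqrt(146)/73.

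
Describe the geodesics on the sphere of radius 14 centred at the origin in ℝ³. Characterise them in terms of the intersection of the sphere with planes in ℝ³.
Geodesics on the sphere of radius 14 are great circles — circles of radius 14 obtained as the intersection of the sphere with planes through the origin (the centre of the sphere).

A curve α(t) of nonzero constant speed on the sphere of radius 14 is a geodesic iff its acceleration α̈ is everywhere normal to the surface, i.e. parallel to the radial vector α(t). Then d/dt(α × α̇) = α̇ × α̇ + α × α̈ = 0, so α × α̇ is a constant vector n ≠ 0 and α(t) · n = 0 for all t: α lies in the plane through the origin with normal n. The intersection of that plane with the sphere is a circle of radius 14 (a great circle). Conversely, a great circle traversed at constant speed has centripetal acceleration pointing at the origin, hence normal to the sphere, so every great circle is a geodesic.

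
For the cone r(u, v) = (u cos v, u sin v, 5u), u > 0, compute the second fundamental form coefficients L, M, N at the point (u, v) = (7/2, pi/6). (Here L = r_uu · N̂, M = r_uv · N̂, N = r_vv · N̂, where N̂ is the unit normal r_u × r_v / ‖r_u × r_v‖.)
L = 0;  M = 0;  N = 35*sqrt(26)/52

Compute the unit normal N̂(u, v) = (-5*sqrt(26)*u*cos(v)/(26*Abs(u)), -5*sqrt(26)*u*sin(v)/(26*Abs(u)), sqrt(26)*u/(26*Abs(u))), and the second partials r_uu, r_uv, r_vv. Take dot products:
  L(u, v) = r_uu · N̂ = 0,
  M(u, v) = r_uv · N̂ = 0,
  N(u, v) = r_vv · N̂ = 5*sqrt(26)*u^2/(26*Abs(u)).
Evaluating at (u, v) = (7/2, pi/6):
  L = 0, M = 0, N = 35*sqrt(26)/52.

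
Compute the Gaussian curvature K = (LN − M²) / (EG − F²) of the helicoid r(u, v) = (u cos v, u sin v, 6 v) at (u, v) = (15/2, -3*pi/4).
K = -64/15129

Coefficients of the first fundamental form: E = 1, F = 0, G = u^2 + 36.
Coefficients of the second fundamental form: L = 0, M = -6/sqrt(u^2 + 36), N = 0.
Assemble K = (LN − M²)/(EG − F²) = -36/(u^2 + 36)^2. At (u, v) = (15/2, -3*pi/4): K = -64/15129.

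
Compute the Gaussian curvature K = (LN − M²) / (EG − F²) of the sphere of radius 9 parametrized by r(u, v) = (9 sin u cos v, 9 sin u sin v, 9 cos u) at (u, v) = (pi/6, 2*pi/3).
K = 1/81

Coefficients of the first fundamental form: E = 81, F = 0, G = 81*sin(u)^2.
Coefficients of the second fundamental form: L = -9*sin(u)/Abs(sin(u)), M = 0, N = -9*sin(u)^3/Abs(sin(u)).
Assemble K = (LN − M²)/(EG − F²) = 1/81. At (u, v) = (pi/6, 2*pi/3): K = 1/81.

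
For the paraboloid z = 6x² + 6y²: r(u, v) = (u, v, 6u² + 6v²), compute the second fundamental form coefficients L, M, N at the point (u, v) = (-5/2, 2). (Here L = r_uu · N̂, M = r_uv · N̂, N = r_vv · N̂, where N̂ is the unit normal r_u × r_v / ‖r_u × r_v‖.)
L = 12*sqrt(1477)/1477;  M = 0;  N = 12*sqrt(1477)/1477

Compute the unit normal N̂(u, v) = (-12*u/sqrt(144*u^2 + 144*v^2 + 1), -12*v/sqrt(144*u^2 + 144*v^2 + 1), 1/sqrt(144*u^2 + 144*v^2 + 1)), and the second partials r_uu, r_uv, r_vv. Take dot products:
  L(u, v) = r_uu · N̂ = 12/sqrt(144*u^2 + 144*v^2 + 1),
  M(u, v) = r_uv · N̂ = 0,
  N(u, v) = r_vv · N̂ = 12/sqrt(144*u^2 + 144*v^2 + 1).
Evaluating at (u, v) = (-5/2, 2):
  L = 12*sqrt(1477)/1477, M = 0, N = 12*sqrt(1477)/1477.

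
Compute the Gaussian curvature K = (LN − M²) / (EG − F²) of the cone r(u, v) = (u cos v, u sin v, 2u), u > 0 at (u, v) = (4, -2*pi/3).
K = 0

Coefficients of the first fundamental form: E = 5, F = 0, G = u^2.
Coefficients of the second fundamental form: L = 0, M = 0, N = 2*sqrt(5)*u^2/(5*Abs(u)).
Assemble K = (LN − M²)/(EG − F²) = 0. At (u, v) = (4, -2*pi/3): K = 0.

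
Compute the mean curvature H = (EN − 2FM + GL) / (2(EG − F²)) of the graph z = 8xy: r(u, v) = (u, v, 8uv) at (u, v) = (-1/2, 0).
H = 0

With E = 64*v^2 + 1, F = 64*u*v, G = 64*u^2 + 1, L = 0, M = 8/sqrt(64*u^2 + 64*v^2 + 1), N = 0, assemble
  H = (EN − 2FM + GL) / (2(EG − F²)) = -512*u*v/(64*u^2 + 64*v^2 + 1)^(3/2).
At (u, v) = (-1/2, 0): H = 0.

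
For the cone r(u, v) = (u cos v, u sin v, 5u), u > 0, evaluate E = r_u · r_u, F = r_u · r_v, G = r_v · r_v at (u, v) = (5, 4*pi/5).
E = 26;  F = 0;  G = 25

Partials: r_u = (cos(v), sin(v), 5), r_v = (-u*sin(v), u*cos(v), 0). As functions of (u, v):
  E = r_u · r_u = 26,
  F = r_u · r_v = 0,
  G = r_v · r_v = u^2.
Evaluating at (u, v) = (5, 4*pi/5): E = 26, F = 0, G = 25.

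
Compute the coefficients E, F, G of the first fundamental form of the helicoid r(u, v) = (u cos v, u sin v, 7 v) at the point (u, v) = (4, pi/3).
E = 1;  F = 0;  G = 65

Partials: r_u = (cos(v), sin(v), 0), r_v = (-u*sin(v), u*cos(v), 7). As functions of (u, v):
  E = r_u · r_u = 1,
  F = r_u · r_v = 0,
  G = r_v · r_v = u^2 + 49.
Evaluating at (u, v) = (4, pi/3): E = 1, F = 0, G = 65.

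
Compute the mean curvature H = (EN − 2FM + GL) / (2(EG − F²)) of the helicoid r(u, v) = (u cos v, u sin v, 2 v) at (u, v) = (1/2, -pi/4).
H = 0

With E = 1, F = 0, G = u^2 + 4, L = 0, M = -2/sqrt(u^2 + 4), N = 0, assemble
  H = (EN − 2FM + GL) / (2(EG − F²)) = 0.
At (u, v) = (1/2, -pi/4): H = 0.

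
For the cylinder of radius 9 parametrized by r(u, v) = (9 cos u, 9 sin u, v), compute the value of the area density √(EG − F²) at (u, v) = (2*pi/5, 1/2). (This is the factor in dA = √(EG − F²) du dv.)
√(EG − F²)|_{(2*pi/5, 1/2)} = 9

E = 81, F = 0, G = 1, so EG − F² = 81. Taking the positive square root: √(EG − F²) = 9. At (u, v) = (2*pi/5, 1/2): 9.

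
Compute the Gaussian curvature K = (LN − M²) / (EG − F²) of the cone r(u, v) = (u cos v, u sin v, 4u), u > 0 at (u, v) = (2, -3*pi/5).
K = 0

Coefficients of the first fundamental form: E = 17, F = 0, G = u^2.
Coefficients of the second fundamental form: L = 0, M = 0, N = 4*sqrt(17)*u^2/(17*Abs(u)).
Assemble K = (LN − M²)/(EG − F²) = 0. At (u, v) = (2, -3*pi/5): K = 0.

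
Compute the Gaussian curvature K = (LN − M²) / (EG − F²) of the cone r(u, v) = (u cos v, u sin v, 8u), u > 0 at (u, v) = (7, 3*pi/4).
K = 0

Coefficients of the first fundamental form: E = 65, F = 0, G = u^2.
Coefficients of the second fundamental form: L = 0, M = 0, N = 8*sqrt(65)*u^2/(65*Abs(u)).
Assemble K = (LN − M²)/(EG − F²) = 0. At (u, v) = (7, 3*pi/4): K = 0.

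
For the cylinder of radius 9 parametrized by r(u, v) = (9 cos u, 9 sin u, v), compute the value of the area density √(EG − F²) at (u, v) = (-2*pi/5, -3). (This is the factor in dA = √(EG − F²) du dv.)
√(EG − F²)|_{(-2*pi/5, -3)} = 9

E = 81, F = 0, G = 1, so EG − F² = 81. Taking the positive square root: √(EG − F²) = 9. At (u, v) = (-2*pi/5, -3): 9.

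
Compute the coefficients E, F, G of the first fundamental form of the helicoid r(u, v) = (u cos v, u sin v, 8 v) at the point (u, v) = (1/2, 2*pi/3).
E = 1;  F = 0;  G = 257/4

Partials: r_u = (cos(v), sin(v), 0), r_v = (-u*sin(v), u*cos(v), 8). As functions of (u, v):
  E = r_u · r_u = 1,
  F = r_u · r_v = 0,
  G = r_v · r_v = u^2 + 64.
Evaluating at (u, v) = (1/2, 2*pi/3): E = 1, F = 0, G = 257/4.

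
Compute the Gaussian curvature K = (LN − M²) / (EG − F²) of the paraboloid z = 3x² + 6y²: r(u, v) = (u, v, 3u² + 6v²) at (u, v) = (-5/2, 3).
K = 18/579121

Coefficients of the first fundamental form: E = 36*u^2 + 1, F = 72*u*v, G = 144*v^2 + 1.
Coefficients of the second fundamental form: L = 6/sqrt(36*u^2 + 144*v^2 + 1), M = 0, N = 12/sqrt(36*u^2 + 144*v^2 + 1).
Assemble K = (LN − M²)/(EG − F²) = 72/(1296*u^4 + 10368*u^2*v^2 + 72*u^2 + 20736*v^4 + 288*v^2 + 1). At (u, v) = (-5/2, 3): K = 18/579121.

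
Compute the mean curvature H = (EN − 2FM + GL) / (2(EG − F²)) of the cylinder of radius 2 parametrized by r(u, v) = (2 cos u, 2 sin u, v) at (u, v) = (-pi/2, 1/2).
H = -1/4

With E = 4, F = 0, G = 1, L = -2, M = 0, N = 0, assemble
  H = (EN − 2FM + GL) / (2(EG − F²)) = -1/4.
At (u, v) = (-pi/2, 1/2): H = -1/4.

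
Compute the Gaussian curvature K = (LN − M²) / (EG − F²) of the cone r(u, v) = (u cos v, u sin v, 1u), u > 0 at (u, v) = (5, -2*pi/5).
K = 0

Coefficients of the first fundamental form: E = 2, F = 0, G = u^2.
Coefficients of the second fundamental form: L = 0, M = 0, N = sqrt(2)*u^2/(2*Abs(u)).
Assemble K = (LN − M²)/(EG − F²) = 0. At (u, v) = (5, -2*pi/5): K = 0.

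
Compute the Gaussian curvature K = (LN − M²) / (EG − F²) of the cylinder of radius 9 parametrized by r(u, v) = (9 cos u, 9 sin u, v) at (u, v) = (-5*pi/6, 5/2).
K = 0

Coefficients of the first fundamental form: E = 81, F = 0, G = 1.
Coefficients of the second fundamental form: L = -9, M = 0, N = 0.
Assemble K = (LN − M²)/(EG − F²) = 0. At (u, v) = (-5*pi/6, 5/2): K = 0.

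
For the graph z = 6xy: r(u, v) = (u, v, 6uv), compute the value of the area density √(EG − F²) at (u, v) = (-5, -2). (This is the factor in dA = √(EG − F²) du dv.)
√(EG − F²)|_{(-5, -2)} = sqrt(1045)

E = 36*v^2 + 1, F = 36*u*v, G = 36*u^2 + 1, so EG − F² = 36*u^2 + 36*v^2 + 1. Taking the positive square root: √(EG − F²) = sqrt(36*u^2 + 36*v^2 + 1). At (u, v) = (-5, -2): sqrt(1045).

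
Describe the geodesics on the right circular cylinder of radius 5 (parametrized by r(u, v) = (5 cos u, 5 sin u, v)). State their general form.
The cylinder is flat (K = 0) and locally isometric to the plane via the development (u, v) ↦ (5 u, v). Geodesics are the pre-images of straight lines: circles (v constant), vertical lines (u constant), and helices (v = c · u + d) for constants c, d.

A right cylinder has E = 5², F = 0, G = 1, so EG − F² = 5², and L = −5, M = N = 0, giving K = (LN − M²)/(EG − F²) = 0 everywhere. A flat surface is locally isometric to the Euclidean plane via the map (u, v) ↦ (5 u, v). Straight lines in the (x̃, ỹ) plane pull back to: (a) horizontal circles (v = const), (b) vertical generators (u = const), and (c) helices (5 u tan θ = v, i.e. v = c · u + d).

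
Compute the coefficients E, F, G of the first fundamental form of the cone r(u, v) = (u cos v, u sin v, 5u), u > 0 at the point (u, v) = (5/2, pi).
E = 26;  F = 0;  G = 25/4

Partials: r_u = (cos(v), sin(v), 5), r_v = (-u*sin(v), u*cos(v), 0). As functions of (u, v):
  E = r_u · r_u = 26,
  F = r_u · r_v = 0,
  G = r_v · r_v = u^2.
Evaluating at (u, v) = (5/2, pi): E = 26, F = 0, G = 25/4.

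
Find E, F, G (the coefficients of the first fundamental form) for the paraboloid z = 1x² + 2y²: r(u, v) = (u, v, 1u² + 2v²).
E = 4*u^2 + 1;  F = 8*u*v;  G = 16*v^2 + 1

Compute partials: r_u = (1, 0, 2*u), r_v = (0, 1, 4*v). Then
  E = r_u · r_u = 4*u^2 + 1,
  F = r_u · r_v = 8*u*v,
  G = r_v · r_v = 16*v^2 + 1.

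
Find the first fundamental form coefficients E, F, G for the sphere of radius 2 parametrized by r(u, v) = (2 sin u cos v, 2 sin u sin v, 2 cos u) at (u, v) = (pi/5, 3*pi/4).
E = 4;  F = 0;  G = 5/2 - sqrt(5)/2

Partials: r_u = (2*cos(u)*cos(v), 2*sin(v)*cos(u), -2*sin(u)), r_v = (-2*sin(u)*sin(v), 2*sin(u)*cos(v), 0). As functions of (u, v):
  E = r_u · r_u = 4,
  F = r_u · r_v = 0,
  G = r_v · r_v = 4*sin(u)^2.
Evaluating at (u, v) = (pi/5, 3*pi/4): E = 4, F = 0, G = 5/2 - sqrt(5)/2.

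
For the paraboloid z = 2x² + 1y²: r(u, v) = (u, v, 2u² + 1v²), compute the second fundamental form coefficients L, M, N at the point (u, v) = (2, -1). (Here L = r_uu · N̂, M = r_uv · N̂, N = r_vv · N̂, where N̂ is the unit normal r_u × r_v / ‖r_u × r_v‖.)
L = 4*sqrt(69)/69;  M = 0;  N = 2*sqrt(69)/69

Compute the unit normal N̂(u, v) = (-4*u/sqrt(16*u^2 + 4*v^2 + 1), -2*v/sqrt(16*u^2 + 4*v^2 + 1), 1/sqrt(16*u^2 + 4*v^2 + 1)), and the second partials r_uu, r_uv, r_vv. Take dot products:
  L(u, v) = r_uu · N̂ = 4/sqrt(16*u^2 + 4*v^2 + 1),
  M(u, v) = r_uv · N̂ = 0,
  N(u, v) = r_vv · N̂ = 2/sqrt(16*u^2 + 4*v^2 + 1).
Evaluating at (u, v) = (2, -1):
  L = 4*sqrt(69)/69, M = 0, N = 2*sqrt(69)/69.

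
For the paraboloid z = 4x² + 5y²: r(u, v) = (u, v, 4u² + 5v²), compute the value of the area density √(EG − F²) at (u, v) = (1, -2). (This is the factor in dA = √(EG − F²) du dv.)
√(EG − F²)|_{(1, -2)} = sqrt(465)

E = 64*u^2 + 1, F = 80*u*v, G = 100*v^2 + 1, so EG − F² = 64*u^2 + 100*v^2 + 1. Taking the positive square root: √(EG − F²) = sqrt(64*u^2 + 100*v^2 + 1). At (u, v) = (1, -2): sqrt(465).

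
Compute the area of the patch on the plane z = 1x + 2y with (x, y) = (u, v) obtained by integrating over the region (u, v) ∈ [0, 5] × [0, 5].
Area = 25*sqrt(6)

Area = ∫∫ √(EG − F²) du dv with √(EG − F²) = sqrt(6). Integrating over [0, 5] × [0, 5] gives 25*sqrt(6).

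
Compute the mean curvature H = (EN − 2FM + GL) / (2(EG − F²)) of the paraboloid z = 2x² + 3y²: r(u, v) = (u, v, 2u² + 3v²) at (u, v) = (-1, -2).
H = 341*sqrt(161)/25921

With E = 16*u^2 + 1, F = 24*u*v, G = 36*v^2 + 1, L = 4/sqrt(16*u^2 + 36*v^2 + 1), M = 0, N = 6/sqrt(16*u^2 + 36*v^2 + 1), assemble
  H = (EN − 2FM + GL) / (2(EG − F²)) = (48*u^2 + 72*v^2 + 5)/(16*u^2 + 36*v^2 + 1)^(3/2).
At (u, v) = (-1, -2): H = 341*sqrt(161)/25921.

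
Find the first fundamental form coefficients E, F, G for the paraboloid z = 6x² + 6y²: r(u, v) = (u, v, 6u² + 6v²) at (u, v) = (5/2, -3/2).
E = 901;  F = -540;  G = 325

Partials: r_u = (1, 0, 12*u), r_v = (0, 1, 12*v). As functions of (u, v):
  E = r_u · r_u = 144*u^2 + 1,
  F = r_u · r_v = 144*u*v,
  G = r_v · r_v = 144*v^2 + 1.
Evaluating at (u, v) = (5/2, -3/2): E = 901, F = -540, G = 325.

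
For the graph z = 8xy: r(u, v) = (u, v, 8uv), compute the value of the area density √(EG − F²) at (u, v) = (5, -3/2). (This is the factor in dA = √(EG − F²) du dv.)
√(EG − F²)|_{(5, -3/2)} = sqrt(1745)

E = 64*v^2 + 1, F = 64*u*v, G = 64*u^2 + 1, so EG − F² = 64*u^2 + 64*v^2 + 1. Taking the positive square root: √(EG − F²) = sqrt(64*u^2 + 64*v^2 + 1). At (u, v) = (5, -3/2): sqrt(1745).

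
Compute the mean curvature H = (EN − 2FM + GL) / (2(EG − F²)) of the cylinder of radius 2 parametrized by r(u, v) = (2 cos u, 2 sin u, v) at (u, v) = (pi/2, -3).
H = -1/4

With E = 4, F = 0, G = 1, L = -2, M = 0, N = 0, assemble
  H = (EN − 2FM + GL) / (2(EG − F²)) = -1/4.
At (u, v) = (pi/2, -3): H = -1/4.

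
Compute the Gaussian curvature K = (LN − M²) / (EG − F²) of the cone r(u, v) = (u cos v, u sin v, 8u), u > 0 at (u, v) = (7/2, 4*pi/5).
K = 0

Coefficients of the first fundamental form: E = 65, F = 0, G = u^2.
Coefficients of the second fundamental form: L = 0, M = 0, N = 8*sqrt(65)*u^2/(65*Abs(u)).
Assemble K = (LN − M²)/(EG − F²) = 0. At (u, v) = (7/2, 4*pi/5): K = 0.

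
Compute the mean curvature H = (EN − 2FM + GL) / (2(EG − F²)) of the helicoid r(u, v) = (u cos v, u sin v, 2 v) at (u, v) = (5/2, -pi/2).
H = 0

With E = 1, F = 0, G = u^2 + 4, L = 0, M = -2/sqrt(u^2 + 4), N = 0, assemble
  H = (EN − 2FM + GL) / (2(EG − F²)) = 0.
At (u, v) = (5/2, -pi/2): H = 0.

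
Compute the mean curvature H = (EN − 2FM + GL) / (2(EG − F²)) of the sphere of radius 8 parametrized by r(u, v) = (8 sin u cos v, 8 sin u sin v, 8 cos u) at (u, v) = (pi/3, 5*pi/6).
H = -1/8

With E = 64, F = 0, G = 64*sin(u)^2, L = -8*sin(u)/Abs(sin(u)), M = 0, N = -8*sin(u)^3/Abs(sin(u)), assemble
  H = (EN − 2FM + GL) / (2(EG − F²)) = -sin(u)/(8*Abs(sin(u))).
At (u, v) = (pi/3, 5*pi/6): H = -1/8.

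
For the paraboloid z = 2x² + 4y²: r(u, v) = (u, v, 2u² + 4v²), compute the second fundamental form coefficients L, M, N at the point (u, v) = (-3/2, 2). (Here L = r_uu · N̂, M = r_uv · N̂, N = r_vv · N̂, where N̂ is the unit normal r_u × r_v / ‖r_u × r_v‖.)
L = 4*sqrt(293)/293;  M = 0;  N = 8*sqrt(293)/293

Compute the unit normal N̂(u, v) = (-4*u/sqrt(16*u^2 + 64*v^2 + 1), -8*v/sqrt(16*u^2 + 64*v^2 + 1), 1/sqrt(16*u^2 + 64*v^2 + 1)), and the second partials r_uu, r_uv, r_vv. Take dot products:
  L(u, v) = r_uu · N̂ = 4/sqrt(16*u^2 + 64*v^2 + 1),
  M(u, v) = r_uv · N̂ = 0,
  N(u, v) = r_vv · N̂ = 8/sqrt(16*u^2 + 64*v^2 + 1).
Evaluating at (u, v) = (-3/2, 2):
  L = 4*sqrt(293)/293, M = 0, N = 8*sqrt(293)/293.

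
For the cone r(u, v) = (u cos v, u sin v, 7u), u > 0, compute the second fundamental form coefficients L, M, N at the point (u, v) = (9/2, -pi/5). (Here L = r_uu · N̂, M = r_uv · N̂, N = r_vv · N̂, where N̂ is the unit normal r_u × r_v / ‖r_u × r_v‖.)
L = 0;  M = 0;  N = 63*sqrt(2)/20

Compute the unit normal N̂(u, v) = (-7*sqrt(2)*u*cos(v)/(10*Abs(u)), -7*sqrt(2)*u*sin(v)/(10*Abs(u)), sqrt(2)*u/(10*Abs(u))), and the second partials r_uu, r_uv, r_vv. Take dot products:
  L(u, v) = r_uu · N̂ = 0,
  M(u, v) = r_uv · N̂ = 0,
  N(u, v) = r_vv · N̂ = 7*sqrt(2)*u^2/(10*Abs(u)).
Evaluating at (u, v) = (9/2, -pi/5):
  L = 0, M = 0, N = 63*sqrt(2)/20.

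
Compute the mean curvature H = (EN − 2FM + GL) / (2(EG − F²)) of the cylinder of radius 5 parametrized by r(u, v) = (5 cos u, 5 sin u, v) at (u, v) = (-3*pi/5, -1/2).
H = -1/10

With E = 25, F = 0, G = 1, L = -5, M = 0, N = 0, assemble
  H = (EN − 2FM + GL) / (2(EG − F²)) = -1/10.
At (u, v) = (-3*pi/5, -1/2): H = -1/10.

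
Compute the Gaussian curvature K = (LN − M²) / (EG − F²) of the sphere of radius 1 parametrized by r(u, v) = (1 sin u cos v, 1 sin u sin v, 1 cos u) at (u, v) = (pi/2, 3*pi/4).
K = 1

Coefficients of the first fundamental form: E = 1, F = 0, G = sin(u)^2.
Coefficients of the second fundamental form: L = -sin(u)/Abs(sin(u)), M = 0, N = -sin(u)^3/Abs(sin(u)).
Assemble K = (LN − M²)/(EG − F²) = 1. At (u, v) = (pi/2, 3*pi/4): K = 1.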